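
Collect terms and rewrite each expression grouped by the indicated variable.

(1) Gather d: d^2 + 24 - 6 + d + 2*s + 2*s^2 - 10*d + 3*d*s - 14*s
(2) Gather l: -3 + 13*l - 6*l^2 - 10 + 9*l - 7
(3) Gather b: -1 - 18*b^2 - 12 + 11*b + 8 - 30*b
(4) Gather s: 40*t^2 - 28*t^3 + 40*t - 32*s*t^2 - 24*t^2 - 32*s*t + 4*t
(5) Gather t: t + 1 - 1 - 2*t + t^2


(1) = d^2 + d*(3*s - 9) + 2*s^2 - 12*s + 18
(2) = -6*l^2 + 22*l - 20
(3) = -18*b^2 - 19*b - 5
(4) = s*(-32*t^2 - 32*t) - 28*t^3 + 16*t^2 + 44*t
(5) = t^2 - t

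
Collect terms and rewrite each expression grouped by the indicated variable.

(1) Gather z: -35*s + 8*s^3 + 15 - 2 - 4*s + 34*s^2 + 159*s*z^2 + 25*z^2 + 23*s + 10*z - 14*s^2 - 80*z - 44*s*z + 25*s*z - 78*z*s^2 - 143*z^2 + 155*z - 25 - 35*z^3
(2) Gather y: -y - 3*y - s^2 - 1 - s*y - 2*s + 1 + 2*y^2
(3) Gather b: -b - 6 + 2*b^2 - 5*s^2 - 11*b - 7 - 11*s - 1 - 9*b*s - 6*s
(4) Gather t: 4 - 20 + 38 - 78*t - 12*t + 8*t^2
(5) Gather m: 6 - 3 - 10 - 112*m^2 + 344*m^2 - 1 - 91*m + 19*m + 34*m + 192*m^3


(1) = 8*s^3 + 20*s^2 - 16*s - 35*z^3 + z^2*(159*s - 118) + z*(-78*s^2 - 19*s + 85) - 12
(2) = -s^2 - 2*s + 2*y^2 + y*(-s - 4)
(3) = 2*b^2 + b*(-9*s - 12) - 5*s^2 - 17*s - 14
(4) = 8*t^2 - 90*t + 22
(5) = 192*m^3 + 232*m^2 - 38*m - 8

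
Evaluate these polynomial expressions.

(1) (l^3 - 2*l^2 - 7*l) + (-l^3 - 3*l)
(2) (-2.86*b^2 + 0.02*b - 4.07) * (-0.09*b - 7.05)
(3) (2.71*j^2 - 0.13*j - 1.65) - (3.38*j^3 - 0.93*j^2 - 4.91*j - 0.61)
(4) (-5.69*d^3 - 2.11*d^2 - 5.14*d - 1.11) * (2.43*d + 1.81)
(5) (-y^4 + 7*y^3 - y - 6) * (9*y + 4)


(1) = -2*l^2 - 10*l
(2) = 0.2574*b^3 + 20.1612*b^2 + 0.2253*b + 28.6935
(3) = -3.38*j^3 + 3.64*j^2 + 4.78*j - 1.04
(4) = -13.8267*d^4 - 15.4262*d^3 - 16.3093*d^2 - 12.0007*d - 2.0091
(5) = -9*y^5 + 59*y^4 + 28*y^3 - 9*y^2 - 58*y - 24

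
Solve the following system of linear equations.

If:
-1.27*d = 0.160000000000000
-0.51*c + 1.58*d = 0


Then:
c = -0.39
d = -0.13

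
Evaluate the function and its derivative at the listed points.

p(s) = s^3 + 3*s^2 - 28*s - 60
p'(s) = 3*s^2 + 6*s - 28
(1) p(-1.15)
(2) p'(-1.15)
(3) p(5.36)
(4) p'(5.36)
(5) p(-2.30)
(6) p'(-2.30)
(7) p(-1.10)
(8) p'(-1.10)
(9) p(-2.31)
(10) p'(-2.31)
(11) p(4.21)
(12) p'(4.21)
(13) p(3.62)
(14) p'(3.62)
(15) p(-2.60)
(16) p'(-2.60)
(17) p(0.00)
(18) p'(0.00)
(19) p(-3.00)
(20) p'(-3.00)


(1) = -25.35
(2) = -30.93
(3) = 30.10
(4) = 90.35
(5) = 8.10
(6) = -25.93
(7) = -26.90
(8) = -30.97
(9) = 8.36
(10) = -25.85
(11) = -50.09
(12) = 50.43
(13) = -74.61
(14) = 33.03
(15) = 15.50
(16) = -23.32
(17) = -60.00
(18) = -28.00
(19) = 24.00
(20) = -19.00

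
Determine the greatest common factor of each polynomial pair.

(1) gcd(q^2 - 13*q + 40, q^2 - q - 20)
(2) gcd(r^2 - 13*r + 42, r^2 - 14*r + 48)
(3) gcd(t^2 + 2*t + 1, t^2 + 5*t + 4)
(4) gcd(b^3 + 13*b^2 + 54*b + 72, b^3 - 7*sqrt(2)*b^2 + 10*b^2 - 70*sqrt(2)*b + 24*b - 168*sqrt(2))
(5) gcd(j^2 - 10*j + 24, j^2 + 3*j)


(1) = q - 5
(2) = r - 6
(3) = gcd((t + 1)^2, (t + 1)*(t + 4)) = t + 1
(4) = gcd((b + 3)*(b + 4)*(b + 6), (b + 4)*(b + 6)*(b - 7*sqrt(2))) = b^2 + 10*b + 24
(5) = 1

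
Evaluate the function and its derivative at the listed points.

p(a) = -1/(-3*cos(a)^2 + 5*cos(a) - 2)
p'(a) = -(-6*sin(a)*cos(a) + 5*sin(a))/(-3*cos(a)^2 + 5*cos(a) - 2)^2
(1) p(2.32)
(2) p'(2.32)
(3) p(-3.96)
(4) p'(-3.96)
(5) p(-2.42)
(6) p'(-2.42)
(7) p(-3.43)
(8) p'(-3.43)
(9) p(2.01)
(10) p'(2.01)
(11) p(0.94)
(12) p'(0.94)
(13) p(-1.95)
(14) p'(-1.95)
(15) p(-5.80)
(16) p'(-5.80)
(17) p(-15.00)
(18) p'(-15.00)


(1) = 0.15
(2) = -0.14
(3) = 0.15
(4) = -0.14
(5) = 0.13
(6) = 0.11
(7) = 0.10
(8) = -0.03
(9) = 0.21
(10) = -0.31
(11) = 10.57
(12) = -131.84
(13) = 0.23
(14) = 0.37
(15) = -13.30
(16) = 25.75
(17) = 0.13
(18) = 0.11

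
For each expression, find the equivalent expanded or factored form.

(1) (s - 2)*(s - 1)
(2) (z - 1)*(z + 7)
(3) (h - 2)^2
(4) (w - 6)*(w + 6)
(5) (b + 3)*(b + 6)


(1) = s^2 - 3*s + 2
(2) = z^2 + 6*z - 7
(3) = h^2 - 4*h + 4
(4) = w^2 - 36
(5) = b^2 + 9*b + 18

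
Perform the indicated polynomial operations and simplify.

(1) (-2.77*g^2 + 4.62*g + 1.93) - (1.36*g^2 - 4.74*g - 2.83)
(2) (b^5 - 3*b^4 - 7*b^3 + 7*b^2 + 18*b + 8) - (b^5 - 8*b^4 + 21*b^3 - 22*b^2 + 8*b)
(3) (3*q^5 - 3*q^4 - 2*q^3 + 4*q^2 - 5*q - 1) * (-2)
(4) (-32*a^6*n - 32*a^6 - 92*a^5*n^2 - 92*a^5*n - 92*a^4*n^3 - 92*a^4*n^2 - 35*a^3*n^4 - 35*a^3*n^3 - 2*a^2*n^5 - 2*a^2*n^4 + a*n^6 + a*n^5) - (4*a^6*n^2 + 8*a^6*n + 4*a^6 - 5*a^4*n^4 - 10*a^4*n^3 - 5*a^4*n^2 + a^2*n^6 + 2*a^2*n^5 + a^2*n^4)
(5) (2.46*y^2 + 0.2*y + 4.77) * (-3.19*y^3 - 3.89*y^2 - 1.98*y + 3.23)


(1) = -4.13*g^2 + 9.36*g + 4.76
(2) = 5*b^4 - 28*b^3 + 29*b^2 + 10*b + 8
(3) = -6*q^5 + 6*q^4 + 4*q^3 - 8*q^2 + 10*q + 2
(4) = -4*a^6*n^2 - 40*a^6*n - 36*a^6 - 92*a^5*n^2 - 92*a^5*n + 5*a^4*n^4 - 82*a^4*n^3 - 87*a^4*n^2 - 35*a^3*n^4 - 35*a^3*n^3 - a^2*n^6 - 4*a^2*n^5 - 3*a^2*n^4 + a*n^6 + a*n^5
(5) = -7.8474*y^5 - 10.2074*y^4 - 20.8651*y^3 - 11.0055*y^2 - 8.7986*y + 15.4071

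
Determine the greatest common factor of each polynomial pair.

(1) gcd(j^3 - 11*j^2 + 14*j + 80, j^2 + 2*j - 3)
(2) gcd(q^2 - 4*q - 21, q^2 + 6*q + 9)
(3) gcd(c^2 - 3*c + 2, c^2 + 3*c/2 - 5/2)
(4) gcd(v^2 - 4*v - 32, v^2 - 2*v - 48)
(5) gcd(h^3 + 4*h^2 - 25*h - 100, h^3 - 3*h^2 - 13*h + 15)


(1) = gcd((j - 8)*(j - 5)*(j + 2), (j - 1)*(j + 3)) = 1
(2) = q + 3
(3) = gcd((c - 2)*(c - 1), (c - 1)*(c + 5/2)) = c - 1
(4) = v - 8
(5) = gcd((h - 5)*(h + 4)*(h + 5), (h - 5)*(h - 1)*(h + 3)) = h - 5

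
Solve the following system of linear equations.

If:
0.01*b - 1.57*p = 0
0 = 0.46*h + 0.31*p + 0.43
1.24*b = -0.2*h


Then:
b = 0.15
h = -0.94
p = 0.00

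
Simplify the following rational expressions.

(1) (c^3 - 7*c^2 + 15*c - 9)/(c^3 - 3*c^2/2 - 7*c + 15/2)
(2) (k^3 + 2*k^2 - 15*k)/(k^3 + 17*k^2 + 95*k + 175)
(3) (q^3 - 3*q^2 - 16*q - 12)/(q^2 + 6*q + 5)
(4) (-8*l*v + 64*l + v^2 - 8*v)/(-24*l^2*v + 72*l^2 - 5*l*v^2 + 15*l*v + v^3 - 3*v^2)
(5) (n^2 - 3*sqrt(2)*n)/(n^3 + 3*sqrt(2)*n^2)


(1) = (2*c - 6)/(2*c + 5)
(2) = (k^2 - 3*k)/(k^2 + 12*k + 35)
(3) = (q^2 - 4*q - 12)/(q + 5)
(4) = (v - 8)/(3*l*v - 9*l + v^2 - 3*v)
(5) = (n - 3*sqrt(2))/(n^2 + 3*sqrt(2)*n)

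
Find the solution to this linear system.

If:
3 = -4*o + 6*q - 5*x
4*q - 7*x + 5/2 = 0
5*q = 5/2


Then:
o = -45/56
q = 1/2
x = 9/14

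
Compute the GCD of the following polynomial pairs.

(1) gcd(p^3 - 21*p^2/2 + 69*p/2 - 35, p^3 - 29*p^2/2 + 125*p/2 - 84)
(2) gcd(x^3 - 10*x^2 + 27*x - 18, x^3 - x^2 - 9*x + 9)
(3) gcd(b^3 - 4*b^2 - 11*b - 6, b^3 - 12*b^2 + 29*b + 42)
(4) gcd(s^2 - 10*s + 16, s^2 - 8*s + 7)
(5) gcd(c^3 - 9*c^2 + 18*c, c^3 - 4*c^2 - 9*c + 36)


(1) = gcd((p - 5)*(p - 7/2)*(p - 2), (p - 8)*(p - 7/2)*(p - 3)) = p - 7/2
(2) = x^2 - 4*x + 3
(3) = b^2 - 5*b - 6
(4) = 1
(5) = gcd(c*(c - 6)*(c - 3), (c - 4)*(c - 3)*(c + 3)) = c - 3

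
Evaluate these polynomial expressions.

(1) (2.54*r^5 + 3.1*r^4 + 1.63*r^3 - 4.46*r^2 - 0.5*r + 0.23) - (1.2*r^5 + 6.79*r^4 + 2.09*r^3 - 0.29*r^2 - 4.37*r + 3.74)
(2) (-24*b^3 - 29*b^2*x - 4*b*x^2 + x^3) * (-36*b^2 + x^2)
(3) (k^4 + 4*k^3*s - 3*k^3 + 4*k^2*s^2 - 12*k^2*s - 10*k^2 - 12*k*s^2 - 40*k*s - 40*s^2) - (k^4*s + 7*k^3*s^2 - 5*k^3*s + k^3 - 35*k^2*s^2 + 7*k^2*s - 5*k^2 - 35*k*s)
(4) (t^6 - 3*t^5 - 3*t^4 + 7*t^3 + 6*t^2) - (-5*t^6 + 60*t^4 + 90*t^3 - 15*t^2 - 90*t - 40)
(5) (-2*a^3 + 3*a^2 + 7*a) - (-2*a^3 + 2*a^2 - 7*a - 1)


(1) = 1.34*r^5 - 3.69*r^4 - 0.46*r^3 - 4.17*r^2 + 3.87*r - 3.51
(2) = 864*b^5 + 1044*b^4*x + 120*b^3*x^2 - 65*b^2*x^3 - 4*b*x^4 + x^5
(3) = -k^4*s + k^4 - 7*k^3*s^2 + 9*k^3*s - 4*k^3 + 39*k^2*s^2 - 19*k^2*s - 5*k^2 - 12*k*s^2 - 5*k*s - 40*s^2
(4) = 6*t^6 - 3*t^5 - 63*t^4 - 83*t^3 + 21*t^2 + 90*t + 40
(5) = a^2 + 14*a + 1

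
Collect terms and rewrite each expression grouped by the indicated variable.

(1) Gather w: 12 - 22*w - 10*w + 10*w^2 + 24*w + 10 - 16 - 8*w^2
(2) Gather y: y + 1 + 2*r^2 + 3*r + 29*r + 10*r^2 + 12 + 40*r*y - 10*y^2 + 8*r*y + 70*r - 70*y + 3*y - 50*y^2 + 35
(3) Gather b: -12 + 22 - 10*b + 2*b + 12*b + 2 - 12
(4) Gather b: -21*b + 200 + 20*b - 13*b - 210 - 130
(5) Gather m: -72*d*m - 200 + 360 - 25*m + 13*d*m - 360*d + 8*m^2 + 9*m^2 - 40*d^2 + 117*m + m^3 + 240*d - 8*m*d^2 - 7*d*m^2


(1) = 2*w^2 - 8*w + 6
(2) = 12*r^2 + 102*r - 60*y^2 + y*(48*r - 66) + 48
(3) = 4*b
(4) = -14*b - 140
(5) = -40*d^2 - 120*d + m^3 + m^2*(17 - 7*d) + m*(-8*d^2 - 59*d + 92) + 160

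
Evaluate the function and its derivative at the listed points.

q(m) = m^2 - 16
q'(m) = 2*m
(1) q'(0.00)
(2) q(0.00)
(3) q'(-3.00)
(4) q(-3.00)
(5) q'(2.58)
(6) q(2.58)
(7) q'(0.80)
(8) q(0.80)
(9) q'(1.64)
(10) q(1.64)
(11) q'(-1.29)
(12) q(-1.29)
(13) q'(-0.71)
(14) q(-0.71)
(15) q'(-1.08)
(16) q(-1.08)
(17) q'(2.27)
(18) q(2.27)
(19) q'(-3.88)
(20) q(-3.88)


(1) = 0.00
(2) = -16.00
(3) = -6.00
(4) = -7.00
(5) = 5.16
(6) = -9.34
(7) = 1.60
(8) = -15.36
(9) = 3.28
(10) = -13.31
(11) = -2.58
(12) = -14.34
(13) = -1.42
(14) = -15.50
(15) = -2.16
(16) = -14.83
(17) = 4.54
(18) = -10.85
(19) = -7.76
(20) = -0.95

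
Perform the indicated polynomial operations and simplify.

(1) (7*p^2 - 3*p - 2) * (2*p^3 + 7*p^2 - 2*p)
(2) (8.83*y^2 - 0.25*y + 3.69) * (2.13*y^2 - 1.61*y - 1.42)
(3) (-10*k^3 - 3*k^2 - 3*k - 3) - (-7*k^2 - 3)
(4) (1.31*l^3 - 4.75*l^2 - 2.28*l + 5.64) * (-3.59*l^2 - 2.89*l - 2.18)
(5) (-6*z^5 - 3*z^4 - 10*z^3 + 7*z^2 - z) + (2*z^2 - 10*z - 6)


(1) = 14*p^5 + 43*p^4 - 39*p^3 - 8*p^2 + 4*p
(2) = 18.8079*y^4 - 14.7488*y^3 - 4.2764*y^2 - 5.5859*y - 5.2398
(3) = -10*k^3 + 4*k^2 - 3*k
(4) = -4.7029*l^5 + 13.2666*l^4 + 19.0569*l^3 - 3.3034*l^2 - 11.3292*l - 12.2952
(5) = -6*z^5 - 3*z^4 - 10*z^3 + 9*z^2 - 11*z - 6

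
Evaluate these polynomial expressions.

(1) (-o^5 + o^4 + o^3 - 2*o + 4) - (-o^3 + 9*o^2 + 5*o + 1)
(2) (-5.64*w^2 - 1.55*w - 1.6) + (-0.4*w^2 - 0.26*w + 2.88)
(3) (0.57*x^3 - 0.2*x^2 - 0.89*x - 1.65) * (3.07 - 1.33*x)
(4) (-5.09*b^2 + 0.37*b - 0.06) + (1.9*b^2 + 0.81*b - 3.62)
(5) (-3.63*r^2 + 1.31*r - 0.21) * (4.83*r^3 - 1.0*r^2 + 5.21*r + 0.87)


(1) = -o^5 + o^4 + 2*o^3 - 9*o^2 - 7*o + 3
(2) = -6.04*w^2 - 1.81*w + 1.28
(3) = -0.7581*x^4 + 2.0159*x^3 + 0.5697*x^2 - 0.5378*x - 5.0655
(4) = -3.19*b^2 + 1.18*b - 3.68
(5) = -17.5329*r^5 + 9.9573*r^4 - 21.2366*r^3 + 3.877*r^2 + 0.0456*r - 0.1827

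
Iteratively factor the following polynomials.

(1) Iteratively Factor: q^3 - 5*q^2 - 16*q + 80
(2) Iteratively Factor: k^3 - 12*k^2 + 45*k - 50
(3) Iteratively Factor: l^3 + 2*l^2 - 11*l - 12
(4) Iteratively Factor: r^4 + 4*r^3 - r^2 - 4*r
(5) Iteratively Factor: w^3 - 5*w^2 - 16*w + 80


(1) = (q - 5)*(q^2 - 16) = (q - 5)*(q - 4)*(q + 4)
(2) = (k - 5)*(k^2 - 7*k + 10) = (k - 5)^2*(k - 2)
(3) = (l - 3)*(l^2 + 5*l + 4) = (l - 3)*(l + 4)*(l + 1)
(4) = (r - 1)*(r^3 + 5*r^2 + 4*r) = r*(r - 1)*(r^2 + 5*r + 4) = r*(r - 1)*(r + 4)*(r + 1)
(5) = (w + 4)*(w^2 - 9*w + 20) = (w - 4)*(w + 4)*(w - 5)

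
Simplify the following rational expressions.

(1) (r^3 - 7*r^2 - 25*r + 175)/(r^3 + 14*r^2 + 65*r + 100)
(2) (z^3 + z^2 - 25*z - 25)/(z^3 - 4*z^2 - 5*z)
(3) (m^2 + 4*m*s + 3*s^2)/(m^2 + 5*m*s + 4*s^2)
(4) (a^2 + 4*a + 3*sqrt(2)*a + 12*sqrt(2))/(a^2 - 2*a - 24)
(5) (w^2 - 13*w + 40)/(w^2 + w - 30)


(1) = (r^2 - 12*r + 35)/(r^2 + 9*r + 20)
(2) = (z + 5)/z
(3) = (m + 3*s)/(m + 4*s)
(4) = (a + 3*sqrt(2))/(a - 6)
(5) = (w - 8)/(w + 6)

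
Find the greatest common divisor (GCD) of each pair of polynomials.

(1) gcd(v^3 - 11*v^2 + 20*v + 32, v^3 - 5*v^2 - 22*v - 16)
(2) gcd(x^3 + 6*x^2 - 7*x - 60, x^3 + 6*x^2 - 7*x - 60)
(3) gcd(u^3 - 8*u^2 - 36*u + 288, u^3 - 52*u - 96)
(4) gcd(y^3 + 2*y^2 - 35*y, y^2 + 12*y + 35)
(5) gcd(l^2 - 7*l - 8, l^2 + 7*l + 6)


(1) = v^2 - 7*v - 8
(2) = x^3 + 6*x^2 - 7*x - 60
(3) = u^2 - 2*u - 48
(4) = y + 7
(5) = l + 1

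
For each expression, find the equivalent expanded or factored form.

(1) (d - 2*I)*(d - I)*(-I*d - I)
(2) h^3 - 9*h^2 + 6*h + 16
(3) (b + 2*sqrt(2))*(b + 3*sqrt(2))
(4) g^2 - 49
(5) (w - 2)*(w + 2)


(1) = -I*d^3 - 3*d^2 - I*d^2 - 3*d + 2*I*d + 2*I
(2) = (h - 8)*(h - 2)*(h + 1)
(3) = b^2 + 5*sqrt(2)*b + 12
(4) = (g - 7)*(g + 7)
(5) = w^2 - 4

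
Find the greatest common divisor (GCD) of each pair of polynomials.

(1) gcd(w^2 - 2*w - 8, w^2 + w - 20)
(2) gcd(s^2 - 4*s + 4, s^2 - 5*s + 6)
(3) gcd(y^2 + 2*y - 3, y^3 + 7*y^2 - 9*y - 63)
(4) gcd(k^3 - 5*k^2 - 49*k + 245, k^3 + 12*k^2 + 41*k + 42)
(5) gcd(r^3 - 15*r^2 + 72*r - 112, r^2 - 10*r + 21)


(1) = gcd((w - 4)*(w + 2), (w - 4)*(w + 5)) = w - 4
(2) = s - 2
(3) = gcd((y - 1)*(y + 3), (y - 3)*(y + 3)*(y + 7)) = y + 3
(4) = gcd((k - 7)*(k - 5)*(k + 7), (k + 2)*(k + 3)*(k + 7)) = k + 7
(5) = gcd((r - 7)*(r - 4)^2, (r - 7)*(r - 3)) = r - 7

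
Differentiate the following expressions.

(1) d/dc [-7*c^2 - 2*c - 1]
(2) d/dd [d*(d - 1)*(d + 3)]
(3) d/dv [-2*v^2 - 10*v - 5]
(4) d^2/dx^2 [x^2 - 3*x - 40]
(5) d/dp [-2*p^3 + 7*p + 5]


(1) = -14*c - 2
(2) = 3*d^2 + 4*d - 3
(3) = -4*v - 10
(4) = 2
(5) = 7 - 6*p^2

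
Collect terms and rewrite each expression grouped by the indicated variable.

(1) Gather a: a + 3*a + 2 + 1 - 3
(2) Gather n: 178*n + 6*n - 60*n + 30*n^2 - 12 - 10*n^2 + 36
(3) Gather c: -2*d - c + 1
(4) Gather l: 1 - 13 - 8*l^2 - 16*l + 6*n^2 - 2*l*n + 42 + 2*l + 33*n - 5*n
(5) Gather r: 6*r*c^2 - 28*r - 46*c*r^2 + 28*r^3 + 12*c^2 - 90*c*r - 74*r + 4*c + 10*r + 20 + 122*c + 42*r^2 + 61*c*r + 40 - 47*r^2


(1) = 4*a
(2) = 20*n^2 + 124*n + 24
(3) = -c - 2*d + 1
(4) = -8*l^2 + l*(-2*n - 14) + 6*n^2 + 28*n + 30
(5) = 12*c^2 + 126*c + 28*r^3 + r^2*(-46*c - 5) + r*(6*c^2 - 29*c - 92) + 60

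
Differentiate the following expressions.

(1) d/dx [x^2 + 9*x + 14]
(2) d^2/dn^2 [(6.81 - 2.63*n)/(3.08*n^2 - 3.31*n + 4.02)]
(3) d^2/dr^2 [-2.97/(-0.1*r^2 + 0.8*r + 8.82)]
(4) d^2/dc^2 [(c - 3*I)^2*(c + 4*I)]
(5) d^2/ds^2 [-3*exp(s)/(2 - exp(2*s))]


(1) = 2*x + 9
(2) = (-(2.63*n - 6.81)*(6.16*n - 3.31)*(12.32*n - 6.62) + (48.6024*n - 59.3602)*(3.08*n^2 - 3.31*n + 4.02))/(3.08*n^2 - 3.31*n + 4.02)^3
(3) = (0.0594*r^2 - 0.4752*r - 2.97*(0.2*r - 0.8)*(0.4*r - 1.6) - 5.23908)/(-0.1*r^2 + 0.8*r + 8.82)^3
(4) = 6*c - 4*I
(5) = 3*(exp(4*s) + 12*exp(2*s) + 4)*exp(s)/(exp(6*s) - 6*exp(4*s) + 12*exp(2*s) - 8)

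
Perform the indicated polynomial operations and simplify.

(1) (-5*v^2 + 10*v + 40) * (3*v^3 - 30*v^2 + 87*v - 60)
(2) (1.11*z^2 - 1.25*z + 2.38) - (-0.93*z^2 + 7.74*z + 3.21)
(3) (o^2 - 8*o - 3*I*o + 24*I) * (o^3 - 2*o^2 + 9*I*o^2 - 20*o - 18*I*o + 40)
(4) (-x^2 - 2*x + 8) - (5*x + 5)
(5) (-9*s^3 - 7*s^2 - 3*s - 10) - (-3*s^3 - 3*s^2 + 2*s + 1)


(1) = -15*v^5 + 180*v^4 - 615*v^3 - 30*v^2 + 2880*v - 2400
(2) = 2.04*z^2 - 8.99*z - 0.83
(3) = o^5 - 10*o^4 + 6*I*o^4 + 23*o^3 - 60*I*o^3 - 70*o^2 + 156*I*o^2 + 112*o - 600*I*o + 960*I
(4) = -x^2 - 7*x + 3
(5) = -6*s^3 - 4*s^2 - 5*s - 11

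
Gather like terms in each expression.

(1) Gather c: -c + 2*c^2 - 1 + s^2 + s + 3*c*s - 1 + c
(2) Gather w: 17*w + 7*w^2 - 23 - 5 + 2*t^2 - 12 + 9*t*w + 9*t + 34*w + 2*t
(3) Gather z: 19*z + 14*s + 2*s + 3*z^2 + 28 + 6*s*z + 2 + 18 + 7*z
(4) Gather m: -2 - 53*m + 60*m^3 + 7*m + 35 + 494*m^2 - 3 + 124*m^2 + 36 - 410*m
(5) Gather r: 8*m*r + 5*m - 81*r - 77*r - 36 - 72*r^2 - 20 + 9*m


(1) = 2*c^2 + 3*c*s + s^2 + s - 2
(2) = 2*t^2 + 11*t + 7*w^2 + w*(9*t + 51) - 40
(3) = 16*s + 3*z^2 + z*(6*s + 26) + 48
(4) = 60*m^3 + 618*m^2 - 456*m + 66
(5) = 14*m - 72*r^2 + r*(8*m - 158) - 56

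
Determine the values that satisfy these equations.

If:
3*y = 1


Then:
y = 1/3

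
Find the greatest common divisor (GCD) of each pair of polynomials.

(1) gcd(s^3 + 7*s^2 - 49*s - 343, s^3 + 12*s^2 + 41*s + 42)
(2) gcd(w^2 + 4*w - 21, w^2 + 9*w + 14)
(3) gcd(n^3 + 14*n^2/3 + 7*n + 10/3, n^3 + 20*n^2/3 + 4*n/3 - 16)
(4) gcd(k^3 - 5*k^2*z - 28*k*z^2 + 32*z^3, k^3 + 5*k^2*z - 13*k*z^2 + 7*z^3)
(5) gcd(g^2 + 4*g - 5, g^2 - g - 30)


(1) = s + 7
(2) = w + 7
(3) = n + 2
(4) = gcd((k - 8*z)*(k - z)*(k + 4*z), (k - z)^2*(k + 7*z)) = -k + z
(5) = gcd((g - 1)*(g + 5), (g - 6)*(g + 5)) = g + 5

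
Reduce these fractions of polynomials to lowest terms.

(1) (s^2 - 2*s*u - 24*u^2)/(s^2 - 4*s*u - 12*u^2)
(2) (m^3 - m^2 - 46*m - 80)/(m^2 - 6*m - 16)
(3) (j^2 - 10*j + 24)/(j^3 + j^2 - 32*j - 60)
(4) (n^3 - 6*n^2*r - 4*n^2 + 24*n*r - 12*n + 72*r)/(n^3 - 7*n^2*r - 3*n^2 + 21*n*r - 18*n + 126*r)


(1) = (s + 4*u)/(s + 2*u)
(2) = m + 5
(3) = (j - 4)/(j^2 + 7*j + 10)
(4) = (-n^2 + 6*n*r - 2*n + 12*r)/(-n^2 + 7*n*r - 3*n + 21*r)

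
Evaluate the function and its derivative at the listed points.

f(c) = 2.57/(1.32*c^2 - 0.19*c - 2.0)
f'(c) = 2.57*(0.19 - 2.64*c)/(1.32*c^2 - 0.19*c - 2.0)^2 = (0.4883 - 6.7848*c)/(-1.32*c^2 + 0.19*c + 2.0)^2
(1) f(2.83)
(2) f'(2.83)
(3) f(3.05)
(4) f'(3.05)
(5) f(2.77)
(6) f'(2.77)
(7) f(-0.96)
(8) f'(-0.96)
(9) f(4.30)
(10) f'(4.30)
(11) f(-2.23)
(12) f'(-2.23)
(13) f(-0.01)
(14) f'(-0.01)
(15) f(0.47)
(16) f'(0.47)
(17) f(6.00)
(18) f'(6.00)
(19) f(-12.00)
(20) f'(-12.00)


(1) = 0.32
(2) = -0.29
(3) = 0.26
(4) = -0.21
(5) = 0.34
(6) = -0.32
(7) = -4.28
(8) = 19.38
(9) = 0.12
(10) = -0.06
(11) = 0.52
(12) = 0.63
(13) = -1.29
(14) = 0.14
(15) = -1.43
(16) = -0.84
(17) = 0.06
(18) = -0.02
(19) = 0.01
(20) = 0.00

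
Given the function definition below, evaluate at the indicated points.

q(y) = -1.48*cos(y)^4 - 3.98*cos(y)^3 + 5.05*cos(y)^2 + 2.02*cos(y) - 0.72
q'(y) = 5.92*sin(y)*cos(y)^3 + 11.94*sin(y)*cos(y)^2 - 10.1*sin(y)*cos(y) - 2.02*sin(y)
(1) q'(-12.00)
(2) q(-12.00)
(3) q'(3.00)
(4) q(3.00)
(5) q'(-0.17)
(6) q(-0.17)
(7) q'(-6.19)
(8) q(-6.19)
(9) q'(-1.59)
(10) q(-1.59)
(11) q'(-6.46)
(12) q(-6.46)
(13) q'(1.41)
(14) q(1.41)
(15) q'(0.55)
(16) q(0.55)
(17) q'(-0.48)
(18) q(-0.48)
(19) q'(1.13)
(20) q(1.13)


(1) = 0.81
(2) = 1.44
(3) = 1.97
(4) = 4.67
(5) = -0.90
(6) = 0.97
(7) = 0.52
(8) = 0.91
(9) = 1.82
(10) = -0.76
(11) = -0.92
(12) = 0.98
(13) = -3.26
(14) = -0.28
(15) = 0.90
(16) = 1.42
(17) = -1.18
(18) = 1.35
(19) = -3.34
(20) = 0.70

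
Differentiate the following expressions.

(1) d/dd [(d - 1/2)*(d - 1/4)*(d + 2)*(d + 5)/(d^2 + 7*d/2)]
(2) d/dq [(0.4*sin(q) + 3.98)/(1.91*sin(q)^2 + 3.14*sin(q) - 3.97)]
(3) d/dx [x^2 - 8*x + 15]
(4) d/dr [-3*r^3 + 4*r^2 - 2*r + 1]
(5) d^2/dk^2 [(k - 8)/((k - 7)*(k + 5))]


(1) = (32*d^5 + 268*d^4 + 700*d^3 + 379*d^2 - 40*d - 70)/(4*d^2*(4*d^2 + 28*d + 49))
(2) = (-15.2036*sin(q) + 0.382*cos(2*q) - 14.4672)*cos(q)/(1.91*sin(q)^2 + 3.14*sin(q) - 3.97)^2
(3) = 2*x - 8
(4) = -9*r^2 + 8*r - 2
(5) = 2*(k^3 - 24*k^2 + 153*k - 382)/(k^6 - 6*k^5 - 93*k^4 + 412*k^3 + 3255*k^2 - 7350*k - 42875)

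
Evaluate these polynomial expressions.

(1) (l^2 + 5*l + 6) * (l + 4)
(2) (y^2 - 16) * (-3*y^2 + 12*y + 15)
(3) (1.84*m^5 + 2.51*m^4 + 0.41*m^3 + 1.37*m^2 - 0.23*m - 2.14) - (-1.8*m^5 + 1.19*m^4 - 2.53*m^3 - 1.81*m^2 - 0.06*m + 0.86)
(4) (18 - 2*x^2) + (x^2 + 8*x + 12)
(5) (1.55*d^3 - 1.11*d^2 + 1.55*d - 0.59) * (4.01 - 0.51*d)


(1) = l^3 + 9*l^2 + 26*l + 24
(2) = -3*y^4 + 12*y^3 + 63*y^2 - 192*y - 240
(3) = 3.64*m^5 + 1.32*m^4 + 2.94*m^3 + 3.18*m^2 - 0.17*m - 3.0
(4) = -x^2 + 8*x + 30
(5) = -0.7905*d^4 + 6.7816*d^3 - 5.2416*d^2 + 6.5164*d - 2.3659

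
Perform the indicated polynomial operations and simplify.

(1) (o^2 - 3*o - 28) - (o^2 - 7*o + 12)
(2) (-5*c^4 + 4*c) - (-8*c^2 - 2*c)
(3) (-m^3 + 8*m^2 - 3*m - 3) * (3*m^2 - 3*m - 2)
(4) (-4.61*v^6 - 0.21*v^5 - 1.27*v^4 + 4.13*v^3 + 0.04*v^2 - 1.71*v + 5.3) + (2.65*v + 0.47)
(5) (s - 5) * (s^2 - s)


(1) = 4*o - 40
(2) = -5*c^4 + 8*c^2 + 6*c
(3) = -3*m^5 + 27*m^4 - 31*m^3 - 16*m^2 + 15*m + 6
(4) = -4.61*v^6 - 0.21*v^5 - 1.27*v^4 + 4.13*v^3 + 0.04*v^2 + 0.94*v + 5.77
(5) = s^3 - 6*s^2 + 5*s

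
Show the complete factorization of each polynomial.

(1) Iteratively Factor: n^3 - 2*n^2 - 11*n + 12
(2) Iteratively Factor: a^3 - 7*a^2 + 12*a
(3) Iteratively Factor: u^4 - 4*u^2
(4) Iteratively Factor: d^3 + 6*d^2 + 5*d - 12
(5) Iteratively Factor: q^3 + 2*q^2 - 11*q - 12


(1) = (n - 4)*(n^2 + 2*n - 3) = (n - 4)*(n - 1)*(n + 3)
(2) = (a - 3)*(a^2 - 4*a) = a*(a - 3)*(a - 4)
(3) = (u)*(u^3 - 4*u) = u^2*(u^2 - 4) = u^2*(u + 2)*(u - 2)
(4) = (d - 1)*(d^2 + 7*d + 12) = (d - 1)*(d + 3)*(d + 4)
(5) = (q - 3)*(q^2 + 5*q + 4) = (q - 3)*(q + 1)*(q + 4)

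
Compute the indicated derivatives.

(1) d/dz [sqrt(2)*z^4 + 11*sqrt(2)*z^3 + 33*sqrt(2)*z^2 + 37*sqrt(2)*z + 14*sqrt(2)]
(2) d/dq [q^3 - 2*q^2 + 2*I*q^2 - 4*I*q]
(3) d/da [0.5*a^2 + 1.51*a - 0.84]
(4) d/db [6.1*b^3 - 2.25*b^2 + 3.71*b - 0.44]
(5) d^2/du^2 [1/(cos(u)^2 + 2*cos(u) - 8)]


(1) = sqrt(2)*(4*z^3 + 33*z^2 + 66*z + 37)
(2) = 3*q^2 + 4*q*(-1 + I) - 4*I
(3) = 1.0*a + 1.51
(4) = 18.3*b^2 - 4.5*b + 3.71
(5) = (-8*sin(u)^4 + 76*sin(u)^2 - 17*cos(u) - 3*cos(3*u) - 20)/(2*(cos(u) - 2)^3*(cos(u) + 4)^3)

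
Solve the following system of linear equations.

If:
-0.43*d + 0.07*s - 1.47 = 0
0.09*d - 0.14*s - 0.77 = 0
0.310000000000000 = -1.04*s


Then:
No Solution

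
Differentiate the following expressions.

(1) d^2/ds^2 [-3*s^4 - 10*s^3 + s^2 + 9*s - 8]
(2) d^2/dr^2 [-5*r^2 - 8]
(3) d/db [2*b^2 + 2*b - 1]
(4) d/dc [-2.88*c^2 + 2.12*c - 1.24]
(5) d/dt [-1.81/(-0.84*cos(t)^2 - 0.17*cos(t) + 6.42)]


(1) = -36*s^2 - 60*s + 2
(2) = -10
(3) = 4*b + 2
(4) = 2.12 - 5.76*c
(5) = (3.0408*cos(t) + 0.3077)*sin(t)/(0.84*cos(t)^2 + 0.17*cos(t) - 6.42)^2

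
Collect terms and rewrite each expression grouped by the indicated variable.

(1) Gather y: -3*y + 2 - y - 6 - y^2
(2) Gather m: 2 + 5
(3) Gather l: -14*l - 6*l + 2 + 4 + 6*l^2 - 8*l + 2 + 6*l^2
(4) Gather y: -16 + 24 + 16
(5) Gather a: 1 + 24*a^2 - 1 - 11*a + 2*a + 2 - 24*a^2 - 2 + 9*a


(1) = -y^2 - 4*y - 4
(2) = 7
(3) = 12*l^2 - 28*l + 8
(4) = 24
(5) = 0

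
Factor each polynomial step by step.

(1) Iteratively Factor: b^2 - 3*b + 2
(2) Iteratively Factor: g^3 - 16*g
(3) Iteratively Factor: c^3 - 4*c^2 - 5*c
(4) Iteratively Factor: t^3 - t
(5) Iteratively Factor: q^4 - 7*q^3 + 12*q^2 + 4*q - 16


(1) = (b - 2)*(b - 1)
(2) = (g + 4)*(g^2 - 4*g) = (g - 4)*(g + 4)*(g)
(3) = (c - 5)*(c^2 + c) = c*(c - 5)*(c + 1)
(4) = (t)*(t^2 - 1) = t*(t + 1)*(t - 1)
(5) = (q + 1)*(q^3 - 8*q^2 + 20*q - 16) = (q - 4)*(q + 1)*(q^2 - 4*q + 4) = (q - 4)*(q - 2)*(q + 1)*(q - 2)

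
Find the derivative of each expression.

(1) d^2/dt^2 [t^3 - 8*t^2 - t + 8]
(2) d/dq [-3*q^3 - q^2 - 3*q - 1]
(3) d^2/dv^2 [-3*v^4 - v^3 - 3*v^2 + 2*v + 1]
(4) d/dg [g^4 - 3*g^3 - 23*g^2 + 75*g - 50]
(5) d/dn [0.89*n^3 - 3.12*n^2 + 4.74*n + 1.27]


(1) = 6*t - 16
(2) = -9*q^2 - 2*q - 3
(3) = -36*v^2 - 6*v - 6
(4) = 4*g^3 - 9*g^2 - 46*g + 75
(5) = 2.67*n^2 - 6.24*n + 4.74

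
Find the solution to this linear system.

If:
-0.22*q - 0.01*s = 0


Then:
q = -0.0454545454545455*s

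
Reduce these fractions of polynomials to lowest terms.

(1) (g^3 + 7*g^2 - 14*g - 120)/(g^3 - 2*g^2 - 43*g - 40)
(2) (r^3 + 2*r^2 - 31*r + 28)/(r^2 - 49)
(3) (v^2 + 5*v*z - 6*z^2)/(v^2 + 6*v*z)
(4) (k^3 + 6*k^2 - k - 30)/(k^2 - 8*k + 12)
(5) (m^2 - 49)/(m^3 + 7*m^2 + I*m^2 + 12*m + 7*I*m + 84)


(1) = (g^2 + 2*g - 24)/(g^2 - 7*g - 8)
(2) = (r^2 - 5*r + 4)/(r - 7)
(3) = (v - z)/v
(4) = (k^2 + 8*k + 15)/(k - 6)
(5) = (m - 7)/(m^2 + I*m + 12)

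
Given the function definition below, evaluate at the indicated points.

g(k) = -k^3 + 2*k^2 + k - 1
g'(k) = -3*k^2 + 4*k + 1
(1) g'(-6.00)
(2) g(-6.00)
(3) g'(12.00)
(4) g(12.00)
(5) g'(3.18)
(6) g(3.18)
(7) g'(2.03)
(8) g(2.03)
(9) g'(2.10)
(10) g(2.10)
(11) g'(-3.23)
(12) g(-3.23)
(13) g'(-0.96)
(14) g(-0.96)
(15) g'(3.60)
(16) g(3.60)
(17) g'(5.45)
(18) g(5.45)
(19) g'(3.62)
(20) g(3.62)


(1) = -131.00
(2) = 281.00
(3) = -383.00
(4) = -1429.00
(5) = -16.62
(6) = -9.75
(7) = -3.24
(8) = 0.91
(9) = -3.83
(10) = 0.66
(11) = -43.22
(12) = 50.33
(13) = -5.60
(14) = 0.77
(15) = -23.48
(16) = -18.14
(17) = -66.31
(18) = -98.02
(19) = -23.83
(20) = -18.61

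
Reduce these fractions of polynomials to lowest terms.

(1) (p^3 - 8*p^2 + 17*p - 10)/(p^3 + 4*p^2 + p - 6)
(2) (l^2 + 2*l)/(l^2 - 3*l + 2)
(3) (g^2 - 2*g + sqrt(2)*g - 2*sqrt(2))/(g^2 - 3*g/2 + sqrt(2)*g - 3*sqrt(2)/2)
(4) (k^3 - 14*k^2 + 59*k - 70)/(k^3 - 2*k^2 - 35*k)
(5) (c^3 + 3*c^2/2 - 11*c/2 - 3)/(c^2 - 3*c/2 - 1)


(1) = (p^2 - 7*p + 10)/(p^2 + 5*p + 6)
(2) = (l^2 + 2*l)/(l^2 - 3*l + 2)
(3) = (2*g - 4)/(2*g - 3)
(4) = (k^2 - 7*k + 10)/(k^2 + 5*k)
(5) = c + 3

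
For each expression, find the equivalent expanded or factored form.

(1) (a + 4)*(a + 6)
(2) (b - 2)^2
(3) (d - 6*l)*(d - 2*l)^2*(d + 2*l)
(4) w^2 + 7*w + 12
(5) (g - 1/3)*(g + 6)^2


(1) = a^2 + 10*a + 24
(2) = b^2 - 4*b + 4
(3) = d^4 - 8*d^3*l + 8*d^2*l^2 + 32*d*l^3 - 48*l^4
(4) = (w + 3)*(w + 4)
(5) = g^3 + 35*g^2/3 + 32*g - 12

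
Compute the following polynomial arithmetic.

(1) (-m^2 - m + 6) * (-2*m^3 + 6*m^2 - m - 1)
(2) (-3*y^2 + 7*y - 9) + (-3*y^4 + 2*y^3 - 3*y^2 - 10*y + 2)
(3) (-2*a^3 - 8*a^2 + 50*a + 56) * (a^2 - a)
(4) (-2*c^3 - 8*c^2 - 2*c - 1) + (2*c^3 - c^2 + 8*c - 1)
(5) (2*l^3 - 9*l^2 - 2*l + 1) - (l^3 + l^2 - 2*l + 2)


(1) = 2*m^5 - 4*m^4 - 17*m^3 + 38*m^2 - 5*m - 6
(2) = -3*y^4 + 2*y^3 - 6*y^2 - 3*y - 7
(3) = -2*a^5 - 6*a^4 + 58*a^3 + 6*a^2 - 56*a
(4) = -9*c^2 + 6*c - 2
(5) = l^3 - 10*l^2 - 1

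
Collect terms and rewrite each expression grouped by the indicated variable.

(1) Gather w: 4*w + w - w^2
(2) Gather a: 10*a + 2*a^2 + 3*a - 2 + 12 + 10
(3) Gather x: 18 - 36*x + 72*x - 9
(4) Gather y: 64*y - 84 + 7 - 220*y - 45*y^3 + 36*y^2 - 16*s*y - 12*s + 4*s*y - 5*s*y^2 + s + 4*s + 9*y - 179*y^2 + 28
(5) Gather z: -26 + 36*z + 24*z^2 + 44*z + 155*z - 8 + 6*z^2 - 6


(1) = -w^2 + 5*w
(2) = 2*a^2 + 13*a + 20
(3) = 36*x + 9
(4) = -7*s - 45*y^3 + y^2*(-5*s - 143) + y*(-12*s - 147) - 49
(5) = 30*z^2 + 235*z - 40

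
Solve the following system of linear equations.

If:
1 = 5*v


Then:
v = 1/5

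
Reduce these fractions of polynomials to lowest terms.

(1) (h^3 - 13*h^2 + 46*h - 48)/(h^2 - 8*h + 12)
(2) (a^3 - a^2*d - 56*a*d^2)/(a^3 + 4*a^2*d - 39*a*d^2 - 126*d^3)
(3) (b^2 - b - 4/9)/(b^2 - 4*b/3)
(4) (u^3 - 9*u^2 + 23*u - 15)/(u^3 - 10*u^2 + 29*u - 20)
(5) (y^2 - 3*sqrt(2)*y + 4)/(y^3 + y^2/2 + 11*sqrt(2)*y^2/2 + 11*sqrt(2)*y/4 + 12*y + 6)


(1) = (h^2 - 11*h + 24)/(h - 6)
(2) = (a^2 - 8*a*d)/(a^2 - 3*a*d - 18*d^2)
(3) = (3*b + 1)/(3*b)
(4) = (u - 3)/(u - 4)
(5) = (4*y^2 - 12*sqrt(2)*y + 16)/(4*y^3 + y^2*(2 + 22*sqrt(2)) + y*(11*sqrt(2) + 48) + 24)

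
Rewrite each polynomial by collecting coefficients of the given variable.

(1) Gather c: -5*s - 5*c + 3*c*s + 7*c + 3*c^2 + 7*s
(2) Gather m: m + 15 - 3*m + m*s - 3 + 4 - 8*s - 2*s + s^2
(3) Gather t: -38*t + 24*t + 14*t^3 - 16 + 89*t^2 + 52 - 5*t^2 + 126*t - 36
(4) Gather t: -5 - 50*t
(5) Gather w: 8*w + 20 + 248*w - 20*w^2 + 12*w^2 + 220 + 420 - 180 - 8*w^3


(1) = 3*c^2 + c*(3*s + 2) + 2*s
(2) = m*(s - 2) + s^2 - 10*s + 16
(3) = 14*t^3 + 84*t^2 + 112*t
(4) = -50*t - 5
(5) = -8*w^3 - 8*w^2 + 256*w + 480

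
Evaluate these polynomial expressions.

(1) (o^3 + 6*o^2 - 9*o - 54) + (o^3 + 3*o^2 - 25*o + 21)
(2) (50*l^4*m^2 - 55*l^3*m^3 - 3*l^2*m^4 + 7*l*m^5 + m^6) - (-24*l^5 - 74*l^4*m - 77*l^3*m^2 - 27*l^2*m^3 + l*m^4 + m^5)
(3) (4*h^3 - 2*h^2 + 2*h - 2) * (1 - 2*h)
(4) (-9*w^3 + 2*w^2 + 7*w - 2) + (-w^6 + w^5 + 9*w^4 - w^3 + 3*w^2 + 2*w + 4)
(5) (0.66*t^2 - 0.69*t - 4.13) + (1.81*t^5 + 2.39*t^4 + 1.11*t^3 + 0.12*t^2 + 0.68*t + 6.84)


(1) = 2*o^3 + 9*o^2 - 34*o - 33
(2) = 24*l^5 + 50*l^4*m^2 + 74*l^4*m - 55*l^3*m^3 + 77*l^3*m^2 - 3*l^2*m^4 + 27*l^2*m^3 + 7*l*m^5 - l*m^4 + m^6 - m^5
(3) = -8*h^4 + 8*h^3 - 6*h^2 + 6*h - 2
(4) = -w^6 + w^5 + 9*w^4 - 10*w^3 + 5*w^2 + 9*w + 2
(5) = 1.81*t^5 + 2.39*t^4 + 1.11*t^3 + 0.78*t^2 - 0.01*t + 2.71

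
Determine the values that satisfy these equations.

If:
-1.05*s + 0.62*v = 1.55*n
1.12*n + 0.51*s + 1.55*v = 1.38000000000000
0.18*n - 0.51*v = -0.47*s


Then:
n = -0.37
s = 1.03
v = 0.82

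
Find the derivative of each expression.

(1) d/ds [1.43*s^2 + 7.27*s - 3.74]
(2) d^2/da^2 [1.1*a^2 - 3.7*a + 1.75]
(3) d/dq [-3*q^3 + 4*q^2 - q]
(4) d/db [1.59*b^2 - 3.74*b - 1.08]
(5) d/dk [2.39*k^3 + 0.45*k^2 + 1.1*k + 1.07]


(1) = 2.86*s + 7.27
(2) = 2.20000000000000
(3) = -9*q^2 + 8*q - 1
(4) = 3.18*b - 3.74
(5) = 7.17*k^2 + 0.9*k + 1.1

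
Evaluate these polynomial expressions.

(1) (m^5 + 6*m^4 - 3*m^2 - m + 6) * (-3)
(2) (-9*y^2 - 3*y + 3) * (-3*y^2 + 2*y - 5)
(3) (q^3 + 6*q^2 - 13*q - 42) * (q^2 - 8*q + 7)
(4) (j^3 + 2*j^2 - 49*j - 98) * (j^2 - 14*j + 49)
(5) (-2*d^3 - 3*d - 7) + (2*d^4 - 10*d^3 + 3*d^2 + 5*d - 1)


(1) = -3*m^5 - 18*m^4 + 9*m^2 + 3*m - 18
(2) = 27*y^4 - 9*y^3 + 30*y^2 + 21*y - 15
(3) = q^5 - 2*q^4 - 54*q^3 + 104*q^2 + 245*q - 294
(4) = j^5 - 12*j^4 - 28*j^3 + 686*j^2 - 1029*j - 4802
(5) = 2*d^4 - 12*d^3 + 3*d^2 + 2*d - 8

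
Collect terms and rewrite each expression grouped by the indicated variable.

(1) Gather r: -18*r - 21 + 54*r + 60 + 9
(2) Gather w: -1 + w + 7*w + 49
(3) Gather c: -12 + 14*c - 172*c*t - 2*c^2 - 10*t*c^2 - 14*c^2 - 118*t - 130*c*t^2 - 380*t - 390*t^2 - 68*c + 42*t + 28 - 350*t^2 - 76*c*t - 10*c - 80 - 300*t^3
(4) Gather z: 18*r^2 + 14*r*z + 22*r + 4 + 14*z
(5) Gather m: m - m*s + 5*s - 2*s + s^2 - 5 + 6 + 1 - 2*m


(1) = 36*r + 48
(2) = 8*w + 48
(3) = c^2*(-10*t - 16) + c*(-130*t^2 - 248*t - 64) - 300*t^3 - 740*t^2 - 456*t - 64
(4) = 18*r^2 + 22*r + z*(14*r + 14) + 4
(5) = m*(-s - 1) + s^2 + 3*s + 2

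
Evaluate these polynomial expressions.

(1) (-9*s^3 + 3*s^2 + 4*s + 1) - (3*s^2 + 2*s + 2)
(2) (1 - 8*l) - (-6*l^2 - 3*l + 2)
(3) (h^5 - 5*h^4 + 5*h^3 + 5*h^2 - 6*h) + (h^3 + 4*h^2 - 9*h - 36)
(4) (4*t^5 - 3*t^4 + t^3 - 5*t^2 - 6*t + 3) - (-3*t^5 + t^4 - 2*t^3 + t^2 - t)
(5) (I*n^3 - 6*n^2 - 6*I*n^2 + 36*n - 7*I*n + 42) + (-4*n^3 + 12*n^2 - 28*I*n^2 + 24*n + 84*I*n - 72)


(1) = -9*s^3 + 2*s - 1
(2) = 6*l^2 - 5*l - 1
(3) = h^5 - 5*h^4 + 6*h^3 + 9*h^2 - 15*h - 36
(4) = 7*t^5 - 4*t^4 + 3*t^3 - 6*t^2 - 5*t + 3
(5) = -4*n^3 + I*n^3 + 6*n^2 - 34*I*n^2 + 60*n + 77*I*n - 30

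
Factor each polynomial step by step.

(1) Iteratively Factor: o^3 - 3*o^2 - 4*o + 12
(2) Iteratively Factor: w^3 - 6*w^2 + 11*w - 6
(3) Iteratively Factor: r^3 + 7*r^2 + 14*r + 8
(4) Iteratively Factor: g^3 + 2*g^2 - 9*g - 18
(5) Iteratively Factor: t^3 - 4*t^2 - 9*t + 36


(1) = (o + 2)*(o^2 - 5*o + 6) = (o - 2)*(o + 2)*(o - 3)
(2) = (w - 1)*(w^2 - 5*w + 6) = (w - 3)*(w - 1)*(w - 2)
(3) = (r + 1)*(r^2 + 6*r + 8) = (r + 1)*(r + 4)*(r + 2)
(4) = (g + 2)*(g^2 - 9) = (g - 3)*(g + 2)*(g + 3)
(5) = (t + 3)*(t^2 - 7*t + 12) = (t - 4)*(t + 3)*(t - 3)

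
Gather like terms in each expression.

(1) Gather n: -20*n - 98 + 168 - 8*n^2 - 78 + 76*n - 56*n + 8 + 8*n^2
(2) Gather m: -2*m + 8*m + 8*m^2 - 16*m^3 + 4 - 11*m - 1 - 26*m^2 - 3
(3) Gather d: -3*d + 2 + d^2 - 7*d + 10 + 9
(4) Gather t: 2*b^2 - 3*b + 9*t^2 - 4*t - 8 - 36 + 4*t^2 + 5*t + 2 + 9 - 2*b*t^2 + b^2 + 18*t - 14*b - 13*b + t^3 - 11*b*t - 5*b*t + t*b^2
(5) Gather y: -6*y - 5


(1) = 0
(2) = -16*m^3 - 18*m^2 - 5*m
(3) = d^2 - 10*d + 21
(4) = 3*b^2 - 30*b + t^3 + t^2*(13 - 2*b) + t*(b^2 - 16*b + 19) - 33
(5) = -6*y - 5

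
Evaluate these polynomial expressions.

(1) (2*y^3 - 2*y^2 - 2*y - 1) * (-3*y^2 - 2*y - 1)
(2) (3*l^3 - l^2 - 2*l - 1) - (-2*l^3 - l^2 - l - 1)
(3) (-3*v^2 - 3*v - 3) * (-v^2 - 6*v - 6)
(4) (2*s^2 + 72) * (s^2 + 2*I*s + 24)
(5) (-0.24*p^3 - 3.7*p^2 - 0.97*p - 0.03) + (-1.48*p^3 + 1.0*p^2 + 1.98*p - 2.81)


(1) = -6*y^5 + 2*y^4 + 8*y^3 + 9*y^2 + 4*y + 1
(2) = 5*l^3 - l
(3) = 3*v^4 + 21*v^3 + 39*v^2 + 36*v + 18
(4) = 2*s^4 + 4*I*s^3 + 120*s^2 + 144*I*s + 1728
(5) = -1.72*p^3 - 2.7*p^2 + 1.01*p - 2.84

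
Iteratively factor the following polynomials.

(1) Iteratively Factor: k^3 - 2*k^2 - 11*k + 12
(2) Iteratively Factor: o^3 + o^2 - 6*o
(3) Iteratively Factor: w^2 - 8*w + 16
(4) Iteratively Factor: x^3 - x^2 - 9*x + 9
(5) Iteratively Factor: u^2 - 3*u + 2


(1) = (k - 4)*(k^2 + 2*k - 3) = (k - 4)*(k + 3)*(k - 1)
(2) = (o - 2)*(o^2 + 3*o) = o*(o - 2)*(o + 3)
(3) = (w - 4)*(w - 4)
(4) = (x + 3)*(x^2 - 4*x + 3) = (x - 3)*(x + 3)*(x - 1)
(5) = (u - 1)*(u - 2)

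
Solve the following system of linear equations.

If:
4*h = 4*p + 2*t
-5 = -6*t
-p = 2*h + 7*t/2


Then:
h = -5/6
p = -5/4
t = 5/6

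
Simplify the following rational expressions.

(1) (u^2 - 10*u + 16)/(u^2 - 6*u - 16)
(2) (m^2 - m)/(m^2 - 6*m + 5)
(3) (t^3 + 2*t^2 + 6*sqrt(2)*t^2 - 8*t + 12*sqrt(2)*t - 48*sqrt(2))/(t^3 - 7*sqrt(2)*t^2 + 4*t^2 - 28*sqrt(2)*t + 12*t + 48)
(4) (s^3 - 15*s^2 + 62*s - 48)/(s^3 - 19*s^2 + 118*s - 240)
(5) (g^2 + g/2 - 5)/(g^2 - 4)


(1) = (u - 2)/(u + 2)
(2) = m/(m - 5)
(3) = (t^2 + t*(-2 + 6*sqrt(2)) - 12*sqrt(2))/(t^2 - 7*sqrt(2)*t + 12)
(4) = (s - 1)/(s - 5)
(5) = (2*g + 5)/(2*g + 4)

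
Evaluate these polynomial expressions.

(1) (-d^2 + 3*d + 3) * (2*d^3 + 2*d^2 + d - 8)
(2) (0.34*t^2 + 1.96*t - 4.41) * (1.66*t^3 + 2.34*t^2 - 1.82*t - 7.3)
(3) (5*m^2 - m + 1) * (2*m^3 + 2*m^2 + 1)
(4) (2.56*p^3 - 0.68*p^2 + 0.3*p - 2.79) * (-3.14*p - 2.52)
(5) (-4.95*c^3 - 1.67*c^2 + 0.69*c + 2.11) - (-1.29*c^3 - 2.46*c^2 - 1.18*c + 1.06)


(1) = -2*d^5 + 4*d^4 + 11*d^3 + 17*d^2 - 21*d - 24
(2) = 0.5644*t^5 + 4.0492*t^4 - 3.353*t^3 - 16.3686*t^2 - 6.2818*t + 32.193
(3) = 10*m^5 + 8*m^4 + 7*m^2 - m + 1
(4) = -8.0384*p^4 - 4.316*p^3 + 0.7716*p^2 + 8.0046*p + 7.0308
(5) = -3.66*c^3 + 0.79*c^2 + 1.87*c + 1.05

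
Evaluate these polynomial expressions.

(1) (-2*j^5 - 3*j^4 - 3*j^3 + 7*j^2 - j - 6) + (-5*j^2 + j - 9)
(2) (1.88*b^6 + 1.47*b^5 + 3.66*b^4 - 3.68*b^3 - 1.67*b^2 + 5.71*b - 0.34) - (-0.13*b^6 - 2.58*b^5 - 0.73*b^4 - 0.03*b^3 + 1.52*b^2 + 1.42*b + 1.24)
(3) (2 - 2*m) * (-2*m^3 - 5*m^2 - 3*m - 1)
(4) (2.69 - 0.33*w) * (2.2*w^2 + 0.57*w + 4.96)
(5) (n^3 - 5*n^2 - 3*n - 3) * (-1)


(1) = -2*j^5 - 3*j^4 - 3*j^3 + 2*j^2 - 15
(2) = 2.01*b^6 + 4.05*b^5 + 4.39*b^4 - 3.65*b^3 - 3.19*b^2 + 4.29*b - 1.58
(3) = 4*m^4 + 6*m^3 - 4*m^2 - 4*m - 2
(4) = -0.726*w^3 + 5.7299*w^2 - 0.1035*w + 13.3424
(5) = -n^3 + 5*n^2 + 3*n + 3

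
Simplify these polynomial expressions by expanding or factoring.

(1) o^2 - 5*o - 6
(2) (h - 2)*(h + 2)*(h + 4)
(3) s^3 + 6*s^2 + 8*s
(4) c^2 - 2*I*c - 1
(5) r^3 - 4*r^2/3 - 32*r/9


(1) = (o - 6)*(o + 1)
(2) = h^3 + 4*h^2 - 4*h - 16
(3) = s*(s + 2)*(s + 4)
(4) = (c - I)^2
(5) = r*(r - 8/3)*(r + 4/3)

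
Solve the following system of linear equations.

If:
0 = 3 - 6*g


Then:
g = 1/2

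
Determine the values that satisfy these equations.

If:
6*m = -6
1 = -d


Then:
d = -1
m = -1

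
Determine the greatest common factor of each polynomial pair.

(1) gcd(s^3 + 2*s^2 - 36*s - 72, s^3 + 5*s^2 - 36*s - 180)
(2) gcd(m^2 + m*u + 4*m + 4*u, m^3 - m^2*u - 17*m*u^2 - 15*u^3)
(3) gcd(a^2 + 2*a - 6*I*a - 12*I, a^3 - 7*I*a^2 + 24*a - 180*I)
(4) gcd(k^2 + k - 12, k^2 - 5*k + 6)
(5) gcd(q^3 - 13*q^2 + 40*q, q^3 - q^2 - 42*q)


(1) = gcd((s - 6)*(s + 2)*(s + 6), (s - 6)*(s + 5)*(s + 6)) = s^2 - 36
(2) = m + u
(3) = a - 6*I
(4) = gcd((k - 3)*(k + 4), (k - 3)*(k - 2)) = k - 3
(5) = gcd(q*(q - 8)*(q - 5), q*(q - 7)*(q + 6)) = q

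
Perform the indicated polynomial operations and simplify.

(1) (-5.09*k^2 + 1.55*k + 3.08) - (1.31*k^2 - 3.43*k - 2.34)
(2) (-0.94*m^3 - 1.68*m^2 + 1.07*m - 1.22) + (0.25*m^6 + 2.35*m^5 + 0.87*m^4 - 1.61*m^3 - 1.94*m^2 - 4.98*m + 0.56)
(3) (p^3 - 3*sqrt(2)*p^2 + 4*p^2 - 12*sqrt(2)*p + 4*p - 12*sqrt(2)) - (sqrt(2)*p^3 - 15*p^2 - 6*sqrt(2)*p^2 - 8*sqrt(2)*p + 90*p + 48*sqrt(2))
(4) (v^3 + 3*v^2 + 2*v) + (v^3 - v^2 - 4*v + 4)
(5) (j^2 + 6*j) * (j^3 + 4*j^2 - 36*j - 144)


(1) = -6.4*k^2 + 4.98*k + 5.42
(2) = 0.25*m^6 + 2.35*m^5 + 0.87*m^4 - 2.55*m^3 - 3.62*m^2 - 3.91*m - 0.66
(3) = -sqrt(2)*p^3 + p^3 + 3*sqrt(2)*p^2 + 19*p^2 - 86*p - 4*sqrt(2)*p - 60*sqrt(2)
(4) = 2*v^3 + 2*v^2 - 2*v + 4
(5) = j^5 + 10*j^4 - 12*j^3 - 360*j^2 - 864*j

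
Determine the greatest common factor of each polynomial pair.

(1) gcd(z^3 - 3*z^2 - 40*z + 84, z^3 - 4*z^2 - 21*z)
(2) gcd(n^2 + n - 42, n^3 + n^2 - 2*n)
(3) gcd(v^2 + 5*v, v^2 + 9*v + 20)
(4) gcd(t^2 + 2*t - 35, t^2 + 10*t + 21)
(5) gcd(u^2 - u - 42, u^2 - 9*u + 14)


(1) = z - 7
(2) = 1
(3) = gcd(v*(v + 5), (v + 4)*(v + 5)) = v + 5
(4) = gcd((t - 5)*(t + 7), (t + 3)*(t + 7)) = t + 7
(5) = gcd((u - 7)*(u + 6), (u - 7)*(u - 2)) = u - 7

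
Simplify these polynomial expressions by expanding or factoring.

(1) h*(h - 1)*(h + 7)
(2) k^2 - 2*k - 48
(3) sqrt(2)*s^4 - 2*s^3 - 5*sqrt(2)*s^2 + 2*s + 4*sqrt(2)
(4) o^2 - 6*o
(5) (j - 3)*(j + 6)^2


(1) = h^3 + 6*h^2 - 7*h
(2) = (k - 8)*(k + 6)
(3) = (s - 1)*(s - 2*sqrt(2))*(s + sqrt(2))*(sqrt(2)*s + sqrt(2))
(4) = o*(o - 6)
(5) = j^3 + 9*j^2 - 108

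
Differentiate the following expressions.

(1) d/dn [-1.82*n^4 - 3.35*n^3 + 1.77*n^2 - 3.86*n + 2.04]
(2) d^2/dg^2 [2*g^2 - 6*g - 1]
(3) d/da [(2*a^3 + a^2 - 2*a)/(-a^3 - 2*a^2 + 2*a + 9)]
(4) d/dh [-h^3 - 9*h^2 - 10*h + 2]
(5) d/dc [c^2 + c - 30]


(1) = -7.28*n^3 - 10.05*n^2 + 3.54*n - 3.86
(2) = 4
(3) = (-3*a^4 + 4*a^3 + 52*a^2 + 18*a - 18)/(a^6 + 4*a^5 - 26*a^3 - 32*a^2 + 36*a + 81)
(4) = -3*h^2 - 18*h - 10
(5) = 2*c + 1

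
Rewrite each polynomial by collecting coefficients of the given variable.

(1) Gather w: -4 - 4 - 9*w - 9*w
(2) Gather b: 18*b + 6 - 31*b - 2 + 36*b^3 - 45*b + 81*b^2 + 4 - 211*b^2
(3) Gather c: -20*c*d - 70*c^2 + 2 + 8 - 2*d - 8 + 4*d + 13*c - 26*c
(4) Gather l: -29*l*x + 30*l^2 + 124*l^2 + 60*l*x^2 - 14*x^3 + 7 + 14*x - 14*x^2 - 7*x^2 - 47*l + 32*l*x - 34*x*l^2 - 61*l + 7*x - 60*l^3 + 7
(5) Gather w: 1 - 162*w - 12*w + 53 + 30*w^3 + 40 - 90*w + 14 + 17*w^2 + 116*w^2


(1) = -18*w - 8
(2) = 36*b^3 - 130*b^2 - 58*b + 8
(3) = -70*c^2 + c*(-20*d - 13) + 2*d + 2
(4) = -60*l^3 + l^2*(154 - 34*x) + l*(60*x^2 + 3*x - 108) - 14*x^3 - 21*x^2 + 21*x + 14
(5) = 30*w^3 + 133*w^2 - 264*w + 108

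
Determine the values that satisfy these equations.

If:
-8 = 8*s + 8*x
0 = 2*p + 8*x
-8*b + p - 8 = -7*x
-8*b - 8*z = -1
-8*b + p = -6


Then:
b = -1/4
p = -8
s = -3
x = 2
z = 3/8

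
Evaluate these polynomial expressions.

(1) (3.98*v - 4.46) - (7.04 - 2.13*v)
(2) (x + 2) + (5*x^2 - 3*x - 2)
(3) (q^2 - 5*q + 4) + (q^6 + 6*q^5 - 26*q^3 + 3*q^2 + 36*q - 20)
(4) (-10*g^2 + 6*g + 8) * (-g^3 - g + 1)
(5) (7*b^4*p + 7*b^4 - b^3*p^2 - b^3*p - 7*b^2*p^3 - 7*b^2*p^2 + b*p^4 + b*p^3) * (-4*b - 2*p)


(1) = 6.11*v - 11.5
(2) = 5*x^2 - 2*x
(3) = q^6 + 6*q^5 - 26*q^3 + 4*q^2 + 31*q - 16
(4) = 10*g^5 - 6*g^4 + 2*g^3 - 16*g^2 - 2*g + 8
(5) = -28*b^5*p - 28*b^5 - 10*b^4*p^2 - 10*b^4*p + 30*b^3*p^3 + 30*b^3*p^2 + 10*b^2*p^4 + 10*b^2*p^3 - 2*b*p^5 - 2*b*p^4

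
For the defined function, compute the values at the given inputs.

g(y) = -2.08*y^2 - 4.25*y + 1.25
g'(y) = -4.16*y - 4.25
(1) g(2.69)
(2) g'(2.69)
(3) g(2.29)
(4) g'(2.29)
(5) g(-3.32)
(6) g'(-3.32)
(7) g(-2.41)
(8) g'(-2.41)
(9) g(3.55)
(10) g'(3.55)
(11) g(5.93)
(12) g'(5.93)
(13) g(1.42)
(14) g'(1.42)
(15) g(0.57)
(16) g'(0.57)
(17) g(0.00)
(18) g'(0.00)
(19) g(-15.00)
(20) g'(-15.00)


(1) = -25.23
(2) = -15.44
(3) = -19.39
(4) = -13.78
(5) = -7.57
(6) = 9.56
(7) = -0.59
(8) = 5.78
(9) = -40.05
(10) = -19.02
(11) = -97.10
(12) = -28.92
(13) = -8.98
(14) = -10.16
(15) = -1.85
(16) = -6.62
(17) = 1.25
(18) = -4.25
(19) = -403.00
(20) = 58.15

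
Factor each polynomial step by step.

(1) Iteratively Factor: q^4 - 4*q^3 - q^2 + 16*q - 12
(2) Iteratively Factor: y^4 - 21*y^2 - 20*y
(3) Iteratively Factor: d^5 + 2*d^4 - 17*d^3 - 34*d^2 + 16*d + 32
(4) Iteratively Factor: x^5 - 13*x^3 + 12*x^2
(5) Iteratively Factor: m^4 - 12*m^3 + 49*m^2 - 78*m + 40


(1) = (q + 2)*(q^3 - 6*q^2 + 11*q - 6) = (q - 3)*(q + 2)*(q^2 - 3*q + 2) = (q - 3)*(q - 1)*(q + 2)*(q - 2)
(2) = (y + 4)*(y^3 - 4*y^2 - 5*y) = (y + 1)*(y + 4)*(y^2 - 5*y) = y*(y + 1)*(y + 4)*(y - 5)
(3) = (d - 4)*(d^4 + 6*d^3 + 7*d^2 - 6*d - 8) = (d - 4)*(d + 1)*(d^3 + 5*d^2 + 2*d - 8) = (d - 4)*(d + 1)*(d + 4)*(d^2 + d - 2) = (d - 4)*(d + 1)*(d + 2)*(d + 4)*(d - 1)
(4) = (x - 1)*(x^4 + x^3 - 12*x^2) = (x - 1)*(x + 4)*(x^3 - 3*x^2) = x*(x - 1)*(x + 4)*(x^2 - 3*x) = x^2*(x - 1)*(x + 4)*(x - 3)
(5) = (m - 1)*(m^3 - 11*m^2 + 38*m - 40) = (m - 5)*(m - 1)*(m^2 - 6*m + 8) = (m - 5)*(m - 2)*(m - 1)*(m - 4)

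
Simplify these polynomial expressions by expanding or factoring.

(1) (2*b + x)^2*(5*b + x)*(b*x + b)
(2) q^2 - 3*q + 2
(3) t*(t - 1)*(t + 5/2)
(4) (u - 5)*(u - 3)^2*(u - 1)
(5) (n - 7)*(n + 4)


(1) = 20*b^4*x + 20*b^4 + 24*b^3*x^2 + 24*b^3*x + 9*b^2*x^3 + 9*b^2*x^2 + b*x^4 + b*x^3
(2) = (q - 2)*(q - 1)
(3) = t^3 + 3*t^2/2 - 5*t/2
(4) = u^4 - 12*u^3 + 50*u^2 - 84*u + 45
(5) = n^2 - 3*n - 28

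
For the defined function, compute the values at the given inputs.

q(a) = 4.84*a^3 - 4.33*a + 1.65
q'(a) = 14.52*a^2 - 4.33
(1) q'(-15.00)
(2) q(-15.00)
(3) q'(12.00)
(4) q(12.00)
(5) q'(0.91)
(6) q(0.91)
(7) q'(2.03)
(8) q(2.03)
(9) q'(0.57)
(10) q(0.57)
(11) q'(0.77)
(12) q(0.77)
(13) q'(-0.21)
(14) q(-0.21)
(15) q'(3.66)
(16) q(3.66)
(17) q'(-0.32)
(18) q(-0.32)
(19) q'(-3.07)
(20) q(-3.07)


(1) = 3262.67
(2) = -16268.40
(3) = 2086.55
(4) = 8313.21
(5) = 7.69
(6) = 1.36
(7) = 55.51
(8) = 33.35
(9) = 0.39
(10) = 0.08
(11) = 4.28
(12) = 0.53
(13) = -3.69
(14) = 2.51
(15) = 190.17
(16) = 223.10
(17) = -2.84
(18) = 2.88
(19) = 132.52
(20) = -125.10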